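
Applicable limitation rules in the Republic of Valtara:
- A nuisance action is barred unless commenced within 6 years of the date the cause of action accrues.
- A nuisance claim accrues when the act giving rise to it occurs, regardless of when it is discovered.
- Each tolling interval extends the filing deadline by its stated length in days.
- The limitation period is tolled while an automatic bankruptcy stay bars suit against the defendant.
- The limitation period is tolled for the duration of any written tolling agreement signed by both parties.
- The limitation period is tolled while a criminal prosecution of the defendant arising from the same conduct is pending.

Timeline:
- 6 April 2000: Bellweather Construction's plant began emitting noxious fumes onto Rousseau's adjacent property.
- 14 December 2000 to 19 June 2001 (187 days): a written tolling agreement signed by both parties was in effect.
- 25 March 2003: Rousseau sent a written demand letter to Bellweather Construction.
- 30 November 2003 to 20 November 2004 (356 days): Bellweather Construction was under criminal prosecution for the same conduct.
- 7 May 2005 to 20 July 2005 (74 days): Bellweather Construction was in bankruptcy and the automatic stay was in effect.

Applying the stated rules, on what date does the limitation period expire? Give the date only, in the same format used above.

The cause of action accrued on 6 April 2000, the date of the act.
6 years from 6 April 2000 is 6 April 2006.
The written tolling agreement from 14 December 2000 to 19 June 2001 tolled the period for 187 days, extending the deadline to 10 October 2006.
The period was tolled for 356 days by the pending criminal prosecution (30 November 2003 to 20 November 2004), pushing the deadline to 1 October 2007.
The period was tolled for 74 days by the automatic bankruptcy stay (7 May 2005 to 20 July 2005), pushing the deadline to 14 December 2007.
Nothing else in the chronology tolls or restarts the period.

14 December 2007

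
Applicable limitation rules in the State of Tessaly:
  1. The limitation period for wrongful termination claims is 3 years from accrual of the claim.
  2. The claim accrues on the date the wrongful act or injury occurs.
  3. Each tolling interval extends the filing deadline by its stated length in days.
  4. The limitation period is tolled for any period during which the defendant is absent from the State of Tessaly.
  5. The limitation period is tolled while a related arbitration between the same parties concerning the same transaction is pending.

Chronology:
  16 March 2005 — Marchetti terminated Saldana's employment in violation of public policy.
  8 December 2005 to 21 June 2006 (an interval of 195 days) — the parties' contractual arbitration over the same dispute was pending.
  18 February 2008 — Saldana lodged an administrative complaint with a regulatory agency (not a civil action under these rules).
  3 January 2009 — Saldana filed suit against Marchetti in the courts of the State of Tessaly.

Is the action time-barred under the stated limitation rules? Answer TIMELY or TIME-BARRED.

The claim accrued on 16 March 2005, when the wrongful act occurred.
The untolled deadline — 3 years after 16 March 2005 — is 16 March 2008.
The period was tolled for 195 days by the pending related arbitration (8 December 2005 to 21 June 2006), pushing the deadline to 27 September 2008.
None of the other events listed affects the running of the period under the stated rules.
Filing on 3 January 2009 missed the 27 September 2008 deadline — the action is time-barred.

TIME-BARRED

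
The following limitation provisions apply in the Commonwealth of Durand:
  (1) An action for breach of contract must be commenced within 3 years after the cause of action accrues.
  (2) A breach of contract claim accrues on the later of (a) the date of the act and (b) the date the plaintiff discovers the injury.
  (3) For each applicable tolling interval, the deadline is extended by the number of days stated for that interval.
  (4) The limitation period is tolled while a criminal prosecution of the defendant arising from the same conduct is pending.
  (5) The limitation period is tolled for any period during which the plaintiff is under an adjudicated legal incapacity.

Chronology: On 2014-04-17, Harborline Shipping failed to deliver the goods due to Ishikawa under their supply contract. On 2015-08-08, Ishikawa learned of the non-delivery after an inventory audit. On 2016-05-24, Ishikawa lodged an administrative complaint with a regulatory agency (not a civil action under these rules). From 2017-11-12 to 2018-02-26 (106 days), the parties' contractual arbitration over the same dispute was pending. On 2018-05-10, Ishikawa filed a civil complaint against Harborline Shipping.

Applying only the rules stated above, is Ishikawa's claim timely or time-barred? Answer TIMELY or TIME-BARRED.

TIMELY

The claim accrued on 2015-08-08 — the later of the 2014-04-17 act and the 2015-08-08 discovery.
Adding the 3 years base period to 2015-08-08 gives a deadline of 2018-08-08, before any tolling.
The pending related arbitration from 2017-11-12 to 2018-02-26 does not toll the period, because no stated rule makes a pending arbitration a tolling event.
None of the other events listed affects the running of the period under the stated rules.
Filing on 2018-05-10 beat the 2018-08-08 deadline — the action is timely.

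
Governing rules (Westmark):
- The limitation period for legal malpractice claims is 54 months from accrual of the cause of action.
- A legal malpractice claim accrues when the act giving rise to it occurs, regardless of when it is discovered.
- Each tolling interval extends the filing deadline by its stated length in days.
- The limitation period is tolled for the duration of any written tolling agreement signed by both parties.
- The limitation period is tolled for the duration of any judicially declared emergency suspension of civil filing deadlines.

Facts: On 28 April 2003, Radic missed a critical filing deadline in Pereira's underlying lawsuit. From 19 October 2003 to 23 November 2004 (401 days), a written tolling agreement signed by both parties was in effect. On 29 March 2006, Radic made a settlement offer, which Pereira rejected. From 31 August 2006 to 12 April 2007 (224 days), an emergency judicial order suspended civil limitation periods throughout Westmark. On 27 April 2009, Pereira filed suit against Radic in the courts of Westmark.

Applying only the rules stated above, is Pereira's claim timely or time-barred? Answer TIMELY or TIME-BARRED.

The claim accrued on 28 April 2003, when the wrongful act occurred.
54 months from 28 April 2003 is 28 October 2007.
Because the written tolling agreement ran from 19 October 2003 to 23 November 2004, the deadline is extended by 401 days to 2 December 2008.
Because the emergency suspension of filing deadlines ran from 31 August 2006 to 12 April 2007, the deadline is extended by 224 days to 14 July 2009.
The other events in the timeline have no effect on the limitation period under the stated rules.
The 27 April 2009 filing precedes the 14 July 2009 deadline; the claim is timely.

TIMELY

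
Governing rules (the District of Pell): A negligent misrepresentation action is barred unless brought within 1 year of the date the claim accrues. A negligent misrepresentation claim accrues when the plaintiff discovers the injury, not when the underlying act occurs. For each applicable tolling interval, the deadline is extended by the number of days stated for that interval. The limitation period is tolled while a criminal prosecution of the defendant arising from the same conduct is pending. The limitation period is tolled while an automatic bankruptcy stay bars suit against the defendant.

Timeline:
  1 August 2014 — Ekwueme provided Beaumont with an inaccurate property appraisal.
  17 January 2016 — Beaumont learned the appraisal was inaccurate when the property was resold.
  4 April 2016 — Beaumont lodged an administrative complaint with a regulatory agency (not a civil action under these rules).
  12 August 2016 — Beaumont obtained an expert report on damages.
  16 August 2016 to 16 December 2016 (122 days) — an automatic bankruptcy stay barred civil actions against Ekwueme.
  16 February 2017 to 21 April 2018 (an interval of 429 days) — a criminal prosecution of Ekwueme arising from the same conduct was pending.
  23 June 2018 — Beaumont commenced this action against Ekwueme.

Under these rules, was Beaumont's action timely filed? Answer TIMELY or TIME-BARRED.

The claim did not accrue until Beaumont discovered the injury on 17 January 2016; the 1 August 2014 act date does not start the clock under the stated rule.
The untolled deadline — 1 year after 17 January 2016 — is 17 January 2017.
Because the automatic bankruptcy stay ran from 16 August 2016 to 16 December 2016, the deadline is extended by 122 days to 19 May 2017.
The period was tolled for 429 days by the pending criminal prosecution (16 February 2017 to 21 April 2018), pushing the deadline to 22 July 2018.
None of the other events listed affects the running of the period under the stated rules.
Beaumont filed on 23 June 2018, before the 22 July 2018 deadline, so the action is timely.

TIMELY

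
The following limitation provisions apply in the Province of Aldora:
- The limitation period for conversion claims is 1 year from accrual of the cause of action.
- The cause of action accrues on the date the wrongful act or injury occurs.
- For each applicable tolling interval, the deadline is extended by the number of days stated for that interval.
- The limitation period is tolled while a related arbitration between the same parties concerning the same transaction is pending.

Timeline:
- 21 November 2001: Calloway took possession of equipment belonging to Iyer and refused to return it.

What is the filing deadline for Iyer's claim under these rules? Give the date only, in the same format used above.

21 November 2002

The limitation period began to run on 21 November 2001.
Adding the 1 year base period to 21 November 2001 gives a deadline of 21 November 2002, before any tolling.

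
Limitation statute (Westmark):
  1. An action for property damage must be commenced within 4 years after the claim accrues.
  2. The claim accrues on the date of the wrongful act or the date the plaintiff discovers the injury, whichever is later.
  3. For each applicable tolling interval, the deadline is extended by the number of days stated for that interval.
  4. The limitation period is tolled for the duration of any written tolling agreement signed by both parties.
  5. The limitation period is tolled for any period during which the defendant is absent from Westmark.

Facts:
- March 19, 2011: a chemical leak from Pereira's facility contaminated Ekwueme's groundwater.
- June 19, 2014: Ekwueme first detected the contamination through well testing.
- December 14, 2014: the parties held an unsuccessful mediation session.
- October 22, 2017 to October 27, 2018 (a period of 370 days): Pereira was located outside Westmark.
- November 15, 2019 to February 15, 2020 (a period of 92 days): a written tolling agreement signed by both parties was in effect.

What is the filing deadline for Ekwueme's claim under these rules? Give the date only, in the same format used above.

The claim accrued on June 19, 2014 — the later of the March 19, 2011 act and the June 19, 2014 discovery.
4 years from June 19, 2014 is June 19, 2018.
The defendant's absence from the jurisdiction from October 22, 2017 to October 27, 2018 tolled the period for 370 days, extending the deadline to June 24, 2019.
The written tolling agreement starting November 15, 2019 came too late — the period had run on June 24, 2019 — and so does not extend the deadline.
None of the other events listed affects the running of the period under the stated rules.

June 24, 2019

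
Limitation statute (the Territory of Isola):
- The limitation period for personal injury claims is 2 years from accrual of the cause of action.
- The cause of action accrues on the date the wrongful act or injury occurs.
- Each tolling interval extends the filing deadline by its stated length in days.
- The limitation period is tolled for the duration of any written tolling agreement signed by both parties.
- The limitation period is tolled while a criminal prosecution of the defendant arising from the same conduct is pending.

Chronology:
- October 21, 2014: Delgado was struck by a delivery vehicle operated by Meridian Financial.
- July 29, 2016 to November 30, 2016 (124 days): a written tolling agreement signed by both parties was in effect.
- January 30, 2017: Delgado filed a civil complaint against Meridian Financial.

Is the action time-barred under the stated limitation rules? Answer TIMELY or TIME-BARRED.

The limitation period began to run on October 21, 2014.
Adding the 2 years base period to October 21, 2014 gives a deadline of October 21, 2016, before any tolling.
The period was tolled for 124 days by the written tolling agreement (July 29, 2016 to November 30, 2016), pushing the deadline to February 22, 2017.
The January 30, 2017 filing precedes the February 22, 2017 deadline; the claim is timely.

TIMELY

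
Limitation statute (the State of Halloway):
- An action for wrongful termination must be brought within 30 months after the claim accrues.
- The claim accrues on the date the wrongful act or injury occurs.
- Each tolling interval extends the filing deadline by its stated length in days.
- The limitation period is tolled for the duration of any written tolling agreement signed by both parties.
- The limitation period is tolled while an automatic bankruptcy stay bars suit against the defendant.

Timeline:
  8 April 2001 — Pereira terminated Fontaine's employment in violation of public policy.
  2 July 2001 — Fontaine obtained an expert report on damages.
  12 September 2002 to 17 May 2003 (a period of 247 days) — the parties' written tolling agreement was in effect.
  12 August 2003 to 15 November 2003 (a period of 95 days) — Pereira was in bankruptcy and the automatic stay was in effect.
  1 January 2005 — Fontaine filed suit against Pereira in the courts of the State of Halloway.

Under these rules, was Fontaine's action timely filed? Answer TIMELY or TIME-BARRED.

The claim accrued on 8 April 2001, the date of the act.
Adding the 30 months base period to 8 April 2001 gives a deadline of 8 October 2003, before any tolling.
The written tolling agreement from 12 September 2002 to 17 May 2003 tolled the period for 247 days, extending the deadline to 11 June 2004.
Because the automatic bankruptcy stay ran from 12 August 2003 to 15 November 2003, the deadline is extended by 95 days to 14 September 2004.
None of the other events listed affects the running of the period under the stated rules.
The 1 January 2005 filing falls after the 14 September 2004 deadline; the claim is time-barred.

TIME-BARRED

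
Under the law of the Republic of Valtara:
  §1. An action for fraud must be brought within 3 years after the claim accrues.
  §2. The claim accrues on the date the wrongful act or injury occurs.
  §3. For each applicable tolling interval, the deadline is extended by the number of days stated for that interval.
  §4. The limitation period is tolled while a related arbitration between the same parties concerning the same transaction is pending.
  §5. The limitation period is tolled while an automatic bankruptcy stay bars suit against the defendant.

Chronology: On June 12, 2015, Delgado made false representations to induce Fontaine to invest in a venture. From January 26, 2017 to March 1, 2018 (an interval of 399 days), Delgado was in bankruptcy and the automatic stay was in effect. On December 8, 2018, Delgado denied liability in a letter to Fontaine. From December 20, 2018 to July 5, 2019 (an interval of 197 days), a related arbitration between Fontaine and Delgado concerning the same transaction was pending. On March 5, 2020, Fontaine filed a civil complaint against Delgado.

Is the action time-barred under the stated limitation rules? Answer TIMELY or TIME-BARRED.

The claim accrued on June 12, 2015, the date of the act.
3 years from June 12, 2015 is June 12, 2018.
Because the automatic bankruptcy stay ran from January 26, 2017 to March 1, 2018, the deadline is extended by 399 days to July 16, 2019.
The pending related arbitration from December 20, 2018 to July 5, 2019 tolled the period for 197 days, extending the deadline to January 29, 2020.
The other events in the timeline have no effect on the limitation period under the stated rules.
Fontaine filed on March 5, 2020, after the January 29, 2020 deadline, so the action is time-barred.

TIME-BARRED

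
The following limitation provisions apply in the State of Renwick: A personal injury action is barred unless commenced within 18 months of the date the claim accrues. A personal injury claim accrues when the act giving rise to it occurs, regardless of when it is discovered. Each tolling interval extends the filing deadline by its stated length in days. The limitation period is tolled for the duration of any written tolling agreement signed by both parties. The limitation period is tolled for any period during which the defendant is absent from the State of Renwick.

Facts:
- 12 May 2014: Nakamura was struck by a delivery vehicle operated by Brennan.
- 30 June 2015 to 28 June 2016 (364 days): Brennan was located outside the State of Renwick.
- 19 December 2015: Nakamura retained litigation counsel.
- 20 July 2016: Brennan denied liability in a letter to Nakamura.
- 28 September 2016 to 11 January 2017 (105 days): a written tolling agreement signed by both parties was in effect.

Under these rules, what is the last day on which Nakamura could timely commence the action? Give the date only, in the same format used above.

23 February 2017

The claim accrued on 12 May 2014, the date of the act.
The untolled deadline — 18 months after 12 May 2014 — is 12 November 2015.
The period was tolled for 364 days by the defendant's absence from the jurisdiction (30 June 2015 to 28 June 2016), pushing the deadline to 10 November 2016.
The written tolling agreement from 28 September 2016 to 11 January 2017 tolled the period for 105 days, extending the deadline to 23 February 2017.
The other events in the timeline have no effect on the limitation period under the stated rules.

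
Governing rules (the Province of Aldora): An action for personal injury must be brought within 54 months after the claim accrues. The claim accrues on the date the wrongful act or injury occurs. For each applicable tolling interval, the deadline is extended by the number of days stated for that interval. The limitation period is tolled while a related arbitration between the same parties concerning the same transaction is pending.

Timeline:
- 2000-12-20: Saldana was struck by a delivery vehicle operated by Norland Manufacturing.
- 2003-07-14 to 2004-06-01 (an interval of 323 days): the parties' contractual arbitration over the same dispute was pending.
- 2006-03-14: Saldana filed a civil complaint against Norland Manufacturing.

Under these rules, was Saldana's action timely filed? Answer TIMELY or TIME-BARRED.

TIMELY

The claim accrued on 2000-12-20, the date of the act.
54 months from 2000-12-20 is 2005-06-20.
The period was tolled for 323 days by the pending related arbitration (2003-07-14 to 2004-06-01), pushing the deadline to 2006-05-09.
The 2006-03-14 filing precedes the 2006-05-09 deadline; the claim is timely.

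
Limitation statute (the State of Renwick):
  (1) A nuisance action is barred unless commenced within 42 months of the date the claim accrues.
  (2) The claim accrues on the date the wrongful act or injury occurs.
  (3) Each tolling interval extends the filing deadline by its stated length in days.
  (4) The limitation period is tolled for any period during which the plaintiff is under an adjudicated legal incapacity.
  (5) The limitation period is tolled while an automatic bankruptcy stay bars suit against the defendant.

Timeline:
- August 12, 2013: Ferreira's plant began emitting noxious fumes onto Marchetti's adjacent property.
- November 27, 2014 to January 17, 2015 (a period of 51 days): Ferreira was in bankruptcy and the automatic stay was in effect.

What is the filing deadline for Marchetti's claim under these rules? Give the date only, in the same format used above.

April 4, 2017

The claim accrued on August 12, 2013, the date of the act.
42 months from August 12, 2013 is February 12, 2017.
The period was tolled for 51 days by the automatic bankruptcy stay (November 27, 2014 to January 17, 2015), pushing the deadline to April 4, 2017.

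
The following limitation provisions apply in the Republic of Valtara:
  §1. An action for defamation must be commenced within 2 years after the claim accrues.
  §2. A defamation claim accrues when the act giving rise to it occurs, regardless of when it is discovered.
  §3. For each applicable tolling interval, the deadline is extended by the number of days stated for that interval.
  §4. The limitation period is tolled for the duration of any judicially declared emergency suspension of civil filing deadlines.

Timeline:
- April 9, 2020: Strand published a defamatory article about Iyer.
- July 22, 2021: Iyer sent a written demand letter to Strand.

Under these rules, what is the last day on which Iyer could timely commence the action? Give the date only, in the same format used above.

The claim accrued on April 9, 2020, when the wrongful act occurred.
Adding the 2 years base period to April 9, 2020 gives a deadline of April 9, 2022, before any tolling.
The other events in the timeline have no effect on the limitation period under the stated rules.

April 9, 2022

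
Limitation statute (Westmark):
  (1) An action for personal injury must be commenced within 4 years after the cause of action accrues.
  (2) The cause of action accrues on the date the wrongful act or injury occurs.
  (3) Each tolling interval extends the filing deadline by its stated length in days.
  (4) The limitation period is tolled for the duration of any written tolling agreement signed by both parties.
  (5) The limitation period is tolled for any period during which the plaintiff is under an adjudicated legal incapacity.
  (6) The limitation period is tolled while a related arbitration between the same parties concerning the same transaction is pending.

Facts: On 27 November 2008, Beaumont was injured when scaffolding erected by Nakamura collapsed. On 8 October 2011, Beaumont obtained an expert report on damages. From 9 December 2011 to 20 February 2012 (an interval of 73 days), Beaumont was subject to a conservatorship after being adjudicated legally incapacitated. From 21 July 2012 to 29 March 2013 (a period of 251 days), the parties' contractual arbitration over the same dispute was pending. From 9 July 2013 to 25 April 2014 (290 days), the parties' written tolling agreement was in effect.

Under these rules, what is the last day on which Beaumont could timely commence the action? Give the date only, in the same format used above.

The claim accrued on 27 November 2008, when the wrongful act occurred.
Adding the 4 years base period to 27 November 2008 gives a deadline of 27 November 2012, before any tolling.
The period was tolled for 73 days by the plaintiff's legal incapacity (9 December 2011 to 20 February 2012), pushing the deadline to 8 February 2013.
Because the pending related arbitration ran from 21 July 2012 to 29 March 2013, the deadline is extended by 251 days to 17 October 2013.
The written tolling agreement from 9 July 2013 to 25 April 2014 tolled the period for 290 days, extending the deadline to 3 August 2014.
None of the other events listed affects the running of the period under the stated rules.

3 August 2014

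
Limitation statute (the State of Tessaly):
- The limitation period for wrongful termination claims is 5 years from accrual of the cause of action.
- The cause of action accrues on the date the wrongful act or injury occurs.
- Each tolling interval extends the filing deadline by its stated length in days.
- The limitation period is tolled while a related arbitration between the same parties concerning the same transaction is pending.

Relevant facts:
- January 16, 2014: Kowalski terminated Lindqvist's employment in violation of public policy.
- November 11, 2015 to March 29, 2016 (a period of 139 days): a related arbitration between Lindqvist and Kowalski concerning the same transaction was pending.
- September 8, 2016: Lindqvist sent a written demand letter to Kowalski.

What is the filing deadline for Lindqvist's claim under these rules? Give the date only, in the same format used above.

The cause of action accrued on January 16, 2014, the date of the act.
Adding the 5 years base period to January 16, 2014 gives a deadline of January 16, 2019, before any tolling.
The period was tolled for 139 days by the pending related arbitration (November 11, 2015 to March 29, 2016), pushing the deadline to June 4, 2019.
None of the other events listed affects the running of the period under the stated rules.

June 4, 2019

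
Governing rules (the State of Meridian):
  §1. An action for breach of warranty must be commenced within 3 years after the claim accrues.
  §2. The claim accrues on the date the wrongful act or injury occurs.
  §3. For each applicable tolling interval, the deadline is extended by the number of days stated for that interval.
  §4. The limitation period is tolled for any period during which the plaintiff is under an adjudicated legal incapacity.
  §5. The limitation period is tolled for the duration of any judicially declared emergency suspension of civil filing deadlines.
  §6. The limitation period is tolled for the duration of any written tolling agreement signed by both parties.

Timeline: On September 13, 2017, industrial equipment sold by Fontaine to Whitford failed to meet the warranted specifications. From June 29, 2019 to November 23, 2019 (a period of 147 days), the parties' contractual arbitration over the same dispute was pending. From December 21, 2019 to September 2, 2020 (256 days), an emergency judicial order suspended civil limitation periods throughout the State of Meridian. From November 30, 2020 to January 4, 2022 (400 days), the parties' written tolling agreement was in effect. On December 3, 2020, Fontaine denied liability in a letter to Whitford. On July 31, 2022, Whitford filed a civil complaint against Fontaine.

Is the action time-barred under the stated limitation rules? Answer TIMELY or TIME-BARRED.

TIME-BARRED

The claim accrued on September 13, 2017, the date of the act.
Adding the 3 years base period to September 13, 2017 gives a deadline of September 13, 2020, before any tolling.
The period was tolled for 256 days by the emergency suspension of filing deadlines (December 21, 2019 to September 2, 2020), pushing the deadline to May 27, 2021.
The period was tolled for 400 days by the written tolling agreement (November 30, 2020 to January 4, 2022), pushing the deadline to July 1, 2022.
No stated provision tolls the period for a pending arbitration, so the interval from June 29, 2019 to November 23, 2019 has no effect on the deadline.
The other events in the timeline have no effect on the limitation period under the stated rules.
Whitford filed on July 31, 2022, after the July 1, 2022 deadline, so the action is time-barred.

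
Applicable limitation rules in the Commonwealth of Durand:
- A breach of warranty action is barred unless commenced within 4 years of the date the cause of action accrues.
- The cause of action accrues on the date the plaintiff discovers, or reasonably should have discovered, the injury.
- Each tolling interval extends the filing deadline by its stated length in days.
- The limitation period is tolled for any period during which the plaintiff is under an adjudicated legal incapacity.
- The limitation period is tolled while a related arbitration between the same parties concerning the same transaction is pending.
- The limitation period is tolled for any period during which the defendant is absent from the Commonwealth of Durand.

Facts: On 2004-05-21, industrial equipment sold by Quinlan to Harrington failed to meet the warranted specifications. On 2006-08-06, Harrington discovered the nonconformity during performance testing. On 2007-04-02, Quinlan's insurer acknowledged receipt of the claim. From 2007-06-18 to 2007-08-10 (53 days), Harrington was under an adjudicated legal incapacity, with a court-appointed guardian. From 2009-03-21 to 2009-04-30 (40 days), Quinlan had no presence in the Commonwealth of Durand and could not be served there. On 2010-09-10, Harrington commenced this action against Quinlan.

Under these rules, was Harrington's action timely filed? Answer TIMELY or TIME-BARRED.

The claim did not accrue until Harrington discovered the injury on 2006-08-06; the 2004-05-21 act date does not start the clock under the stated rule.
4 years from 2006-08-06 is 2010-08-06.
The plaintiff's legal incapacity from 2007-06-18 to 2007-08-10 tolled the period for 53 days, extending the deadline to 2010-09-28.
Because the defendant's absence from the jurisdiction ran from 2009-03-21 to 2009-04-30, the deadline is extended by 40 days to 2010-11-07.
The other events in the timeline have no effect on the limitation period under the stated rules.
Harrington filed on 2010-09-10, before the 2010-11-07 deadline, so the action is timely.

TIMELY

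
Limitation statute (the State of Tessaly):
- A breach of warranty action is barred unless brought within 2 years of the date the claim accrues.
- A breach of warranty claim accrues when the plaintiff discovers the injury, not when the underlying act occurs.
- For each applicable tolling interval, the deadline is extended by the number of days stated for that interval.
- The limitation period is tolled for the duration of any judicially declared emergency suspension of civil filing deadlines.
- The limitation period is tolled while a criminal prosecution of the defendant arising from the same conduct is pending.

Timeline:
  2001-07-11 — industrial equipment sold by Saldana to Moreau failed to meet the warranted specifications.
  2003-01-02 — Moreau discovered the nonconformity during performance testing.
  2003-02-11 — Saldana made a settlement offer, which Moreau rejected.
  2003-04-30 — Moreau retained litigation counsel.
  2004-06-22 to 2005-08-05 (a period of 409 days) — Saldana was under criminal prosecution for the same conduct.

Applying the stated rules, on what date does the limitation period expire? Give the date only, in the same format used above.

The claim did not accrue until Moreau discovered the injury on 2003-01-02; the 2001-07-11 act date does not start the clock under the stated rule.
Adding the 2 years base period to 2003-01-02 gives a deadline of 2005-01-02, before any tolling.
The pending criminal prosecution from 2004-06-22 to 2005-08-05 tolled the period for 409 days, extending the deadline to 2006-02-15.
Nothing else in the chronology tolls or restarts the period.

2006-02-15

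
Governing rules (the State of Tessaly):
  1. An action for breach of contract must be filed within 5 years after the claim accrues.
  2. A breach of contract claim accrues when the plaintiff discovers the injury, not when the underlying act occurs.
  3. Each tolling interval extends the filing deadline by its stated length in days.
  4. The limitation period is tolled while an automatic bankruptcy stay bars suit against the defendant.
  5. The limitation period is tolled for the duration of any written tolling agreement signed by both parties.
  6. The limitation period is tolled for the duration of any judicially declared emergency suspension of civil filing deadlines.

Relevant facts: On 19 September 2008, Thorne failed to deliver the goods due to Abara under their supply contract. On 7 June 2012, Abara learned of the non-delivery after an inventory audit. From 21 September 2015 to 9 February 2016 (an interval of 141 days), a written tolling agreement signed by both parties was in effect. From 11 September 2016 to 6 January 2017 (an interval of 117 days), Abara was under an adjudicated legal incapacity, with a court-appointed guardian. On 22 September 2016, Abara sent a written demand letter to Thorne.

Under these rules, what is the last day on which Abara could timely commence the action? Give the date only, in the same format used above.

26 October 2017

The claim did not accrue until Abara discovered the injury on 7 June 2012; the 19 September 2008 act date does not start the clock under the stated rule.
Adding the 5 years base period to 7 June 2012 gives a deadline of 7 June 2017, before any tolling.
The written tolling agreement from 21 September 2015 to 9 February 2016 tolled the period for 141 days, extending the deadline to 26 October 2017.
Although the plaintiff's incapacity ran from 11 September 2016 to 6 January 2017, the stated rules do not make that a tolling event, so it is disregarded.
None of the other events listed affects the running of the period under the stated rules.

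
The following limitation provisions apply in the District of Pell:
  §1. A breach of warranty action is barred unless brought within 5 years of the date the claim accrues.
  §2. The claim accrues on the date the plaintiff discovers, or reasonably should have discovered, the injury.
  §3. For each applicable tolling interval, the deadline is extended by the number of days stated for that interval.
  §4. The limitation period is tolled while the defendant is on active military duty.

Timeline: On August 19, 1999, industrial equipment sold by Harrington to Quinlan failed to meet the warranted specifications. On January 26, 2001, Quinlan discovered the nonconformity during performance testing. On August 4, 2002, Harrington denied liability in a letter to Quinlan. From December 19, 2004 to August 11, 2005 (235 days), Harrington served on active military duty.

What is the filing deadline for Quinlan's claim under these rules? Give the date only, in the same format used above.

The claim did not accrue until Quinlan discovered the injury on January 26, 2001; the August 19, 1999 act date does not start the clock under the stated rule.
The untolled deadline — 5 years after January 26, 2001 — is January 26, 2006.
The period was tolled for 235 days by the defendant's active military service (December 19, 2004 to August 11, 2005), pushing the deadline to September 18, 2006.
The other events in the timeline have no effect on the limitation period under the stated rules.

September 18, 2006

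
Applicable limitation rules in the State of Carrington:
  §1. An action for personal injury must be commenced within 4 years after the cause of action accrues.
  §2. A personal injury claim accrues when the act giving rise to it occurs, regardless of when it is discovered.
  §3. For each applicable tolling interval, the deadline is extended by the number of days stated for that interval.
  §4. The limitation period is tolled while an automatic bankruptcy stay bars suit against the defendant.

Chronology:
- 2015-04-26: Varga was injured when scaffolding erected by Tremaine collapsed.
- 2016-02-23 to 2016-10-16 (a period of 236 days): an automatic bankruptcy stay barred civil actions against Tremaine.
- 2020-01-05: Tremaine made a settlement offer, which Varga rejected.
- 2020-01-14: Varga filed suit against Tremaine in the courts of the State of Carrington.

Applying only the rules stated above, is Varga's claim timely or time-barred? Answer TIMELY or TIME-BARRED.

TIME-BARRED

The cause of action accrued on 2015-04-26, the date of the act.
4 years from 2015-04-26 is 2019-04-26.
The period was tolled for 236 days by the automatic bankruptcy stay (2016-02-23 to 2016-10-16), pushing the deadline to 2019-12-18.
The other events in the timeline have no effect on the limitation period under the stated rules.
Varga filed on 2020-01-14, after the 2019-12-18 deadline, so the action is time-barred.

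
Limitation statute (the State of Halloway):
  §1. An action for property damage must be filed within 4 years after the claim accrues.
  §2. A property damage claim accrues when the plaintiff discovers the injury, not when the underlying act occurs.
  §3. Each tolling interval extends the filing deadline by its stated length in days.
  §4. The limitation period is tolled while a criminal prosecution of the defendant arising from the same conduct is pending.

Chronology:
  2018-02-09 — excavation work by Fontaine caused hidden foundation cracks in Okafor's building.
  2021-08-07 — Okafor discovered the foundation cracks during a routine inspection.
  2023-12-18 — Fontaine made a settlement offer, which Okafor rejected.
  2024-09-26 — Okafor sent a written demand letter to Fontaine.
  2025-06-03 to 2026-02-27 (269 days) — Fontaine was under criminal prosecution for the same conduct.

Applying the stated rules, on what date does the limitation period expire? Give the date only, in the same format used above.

2026-05-03

Under the discovery rule, the claim accrued on 2021-08-07, when Okafor discovered the injury — not on the 2018-02-09 date of the underlying act.
The untolled deadline — 4 years after 2021-08-07 — is 2025-08-07.
The period was tolled for 269 days by the pending criminal prosecution (2025-06-03 to 2026-02-27), pushing the deadline to 2026-05-03.
Nothing else in the chronology tolls or restarts the period.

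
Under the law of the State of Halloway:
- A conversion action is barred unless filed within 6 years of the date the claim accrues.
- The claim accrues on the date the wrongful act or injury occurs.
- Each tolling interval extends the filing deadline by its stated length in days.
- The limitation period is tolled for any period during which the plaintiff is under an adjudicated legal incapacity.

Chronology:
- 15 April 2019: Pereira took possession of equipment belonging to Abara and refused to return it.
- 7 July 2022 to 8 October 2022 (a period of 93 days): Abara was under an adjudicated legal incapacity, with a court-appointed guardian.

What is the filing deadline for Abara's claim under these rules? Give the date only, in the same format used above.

The limitation period began to run on 15 April 2019.
The untolled deadline — 6 years after 15 April 2019 — is 15 April 2025.
The plaintiff's legal incapacity from 7 July 2022 to 8 October 2022 tolled the period for 93 days, extending the deadline to 17 July 2025.

17 July 2025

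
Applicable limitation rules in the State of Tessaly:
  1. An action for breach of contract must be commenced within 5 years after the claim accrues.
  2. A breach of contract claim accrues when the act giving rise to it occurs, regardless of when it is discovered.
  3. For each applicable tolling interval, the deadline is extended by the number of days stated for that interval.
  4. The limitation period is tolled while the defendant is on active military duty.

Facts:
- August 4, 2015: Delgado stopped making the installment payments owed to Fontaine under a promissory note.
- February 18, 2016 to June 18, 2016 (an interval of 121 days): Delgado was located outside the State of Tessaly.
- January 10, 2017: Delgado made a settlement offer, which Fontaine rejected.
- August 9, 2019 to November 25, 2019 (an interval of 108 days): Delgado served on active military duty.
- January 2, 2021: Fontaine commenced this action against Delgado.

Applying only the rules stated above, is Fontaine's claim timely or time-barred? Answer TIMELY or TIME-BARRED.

TIME-BARRED

The claim accrued on August 4, 2015, when the wrongful act occurred.
5 years from August 4, 2015 is August 4, 2020.
Because the defendant's active military service ran from August 9, 2019 to November 25, 2019, the deadline is extended by 108 days to November 20, 2020.
No stated provision tolls the period for the defendant's absence, so the interval from February 18, 2016 to June 18, 2016 has no effect on the deadline.
The other events in the timeline have no effect on the limitation period under the stated rules.
Filing on January 2, 2021 missed the November 20, 2020 deadline — the action is time-barred.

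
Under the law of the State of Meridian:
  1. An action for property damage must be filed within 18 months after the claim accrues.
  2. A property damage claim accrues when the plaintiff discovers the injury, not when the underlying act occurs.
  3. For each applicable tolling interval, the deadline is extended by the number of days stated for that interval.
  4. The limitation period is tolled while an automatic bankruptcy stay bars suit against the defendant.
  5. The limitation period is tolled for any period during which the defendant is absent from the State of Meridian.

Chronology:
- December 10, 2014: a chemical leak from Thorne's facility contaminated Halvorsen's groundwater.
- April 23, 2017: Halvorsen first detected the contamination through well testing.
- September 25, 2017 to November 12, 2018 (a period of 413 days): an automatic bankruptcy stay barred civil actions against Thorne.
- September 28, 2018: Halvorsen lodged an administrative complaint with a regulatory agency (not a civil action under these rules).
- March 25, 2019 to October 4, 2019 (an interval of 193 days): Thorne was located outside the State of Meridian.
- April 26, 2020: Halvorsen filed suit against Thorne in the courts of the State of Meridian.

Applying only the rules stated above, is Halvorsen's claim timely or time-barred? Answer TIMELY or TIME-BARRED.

Under the discovery rule, the claim accrued on April 23, 2017, when Halvorsen discovered the injury — not on the December 10, 2014 date of the underlying act.
18 months from April 23, 2017 is October 23, 2018.
The automatic bankruptcy stay from September 25, 2017 to November 12, 2018 tolled the period for 413 days, extending the deadline to December 10, 2019.
The period was tolled for 193 days by the defendant's absence from the jurisdiction (March 25, 2019 to October 4, 2019), pushing the deadline to June 20, 2020.
None of the other events listed affects the running of the period under the stated rules.
Filing on April 26, 2020 beat the June 20, 2020 deadline — the action is timely.

TIMELY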